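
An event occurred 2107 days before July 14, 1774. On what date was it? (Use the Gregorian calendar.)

October 6, 1768

−365 (one year) → Jul 14, 1773 (1742 left).
−365 (one year) → Jul 14, 1772 (1377 left).
−366 (one year; includes Feb 29, 1772) → Jul 14, 1771 (1011 left).
−365 (one year) → Jul 14, 1770 (646 left).
−365 (one year) → Jul 14, 1769 (281 left).
−14 → Jun 30, 1769 (end of Jun, 30 days; 267 left).
−30 → May 31, 1769 (end of May, 31 days; 237 left).
−31 → Apr 30, 1769 (end of Apr, 30 days; 206 left).
−30 → Mar 31, 1769 (end of Mar, 31 days; 176 left).
−31 → Feb 28, 1769 (end of Feb, 28 days; 145 left).
−28 → Jan 31, 1769 (end of Jan, 31 days; 117 left).
−31 → Dec 31, 1768 (end of Dec, 31 days; 86 left).
−31 → Nov 30, 1768 (end of Nov, 30 days; 55 left).
−30 → Oct 31, 1768 (end of Oct, 31 days; 25 left).
−25 → Oct 6, 1768.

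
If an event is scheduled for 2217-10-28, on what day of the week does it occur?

Tuesday

Doomsday rule: the anchor day for the 2200s is Friday. For year 17: 17÷12 = 1 r 5, and 5÷4 = 1, so 1+5+1 = 7.
Friday + 7 ≡ Friday — that's 2217's doomsday.
In October the doomsday date is Oct 10.
Oct 28 is 18 days after Oct 10; 18 mod 7 = 4, so Friday + 4 = Tuesday.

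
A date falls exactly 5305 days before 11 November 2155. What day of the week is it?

Wednesday

Nov 11, 2155 is a Tuesday.
5305 mod 7 = 6, so 5305 days before a Tuesday is Tuesday − 6 = Wednesday.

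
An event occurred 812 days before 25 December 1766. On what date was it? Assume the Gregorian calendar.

−365 (one year) → Dec 25, 1765 (447 left).
−365 (one year) → Dec 25, 1764 (82 left).
−25 → Nov 30, 1764 (end of Nov, 30 days; 57 left).
−30 → Oct 31, 1764 (end of Oct, 31 days; 27 left).
−27 → Oct 4, 1764.

October 4, 1764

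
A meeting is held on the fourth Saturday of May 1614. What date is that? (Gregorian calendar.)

May 24, 1614

May 1, 1614 is a Thursday.
The first Saturday is therefore May 3 (2 days later).
The fourth Saturday is 3 + 3×7 = May 24.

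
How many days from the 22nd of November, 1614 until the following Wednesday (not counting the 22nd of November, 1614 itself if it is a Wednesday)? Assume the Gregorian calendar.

4

Nov 22, 1614 is a Saturday.
From Saturday to the next Wednesday is 4 days.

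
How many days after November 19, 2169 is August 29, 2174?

1744

Nov 19, 2169 → Nov 19, 2170: 365 days.
Nov 19, 2170 → Nov 19, 2171: 365 days.
Nov 19, 2171 → Nov 19, 2172: 366 days (Feb 29, 2172 is in that span).
Nov 19, 2172 → Nov 19, 2173: 365 days.
Nov 19, 2173 → Dec 19, 2173: 30 days (November has 30).
Dec 19, 2173 → Jan 19, 2174: 31 days (December has 31).
Jan 19, 2174 → Feb 19, 2174: 31 days (January has 31).
Feb 19, 2174 → Mar 19, 2174: 28 days (February has 28).
Mar 19, 2174 → Apr 19, 2174: 31 days (March has 31).
Apr 19, 2174 → May 19, 2174: 30 days (April has 30).
May 19, 2174 → Jun 19, 2174: 31 days (May has 31).
Jun 19, 2174 → Jul 19, 2174: 30 days (June has 30).
Jul 19, 2174 → Aug 19, 2174: 31 days (July has 31).
Aug 19, 2174 → Aug 29, 2174: 10 days.
Total: 1744 days.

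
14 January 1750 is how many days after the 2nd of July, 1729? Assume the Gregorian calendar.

Jul 2, 1729 → Jul 2, 1730: 365 days.
Jul 2, 1730 → Jul 2, 1731: 365 days.
Jul 2, 1731 → Jul 2, 1732: 366 days (Feb 29, 1732 is in that span).
Jul 2, 1732 → Jul 2, 1733: 365 days.
Jul 2, 1733 → Jul 2, 1734: 365 days.
Jul 2, 1734 → Jul 2, 1735: 365 days.
Jul 2, 1735 → Jul 2, 1736: 366 days (Feb 29, 1736 is in that span).
Jul 2, 1736 → Jul 2, 1737: 365 days.
Jul 2, 1737 → Jul 2, 1738: 365 days.
Jul 2, 1738 → Jul 2, 1739: 365 days.
Jul 2, 1739 → Jul 2, 1740: 366 days (Feb 29, 1740 is in that span).
Jul 2, 1740 → Jul 2, 1741: 365 days.
Jul 2, 1741 → Jul 2, 1742: 365 days.
Jul 2, 1742 → Jul 2, 1743: 365 days.
Jul 2, 1743 → Jul 2, 1744: 366 days (Feb 29, 1744 is in that span).
Jul 2, 1744 → Jul 2, 1745: 365 days.
Jul 2, 1745 → Jul 2, 1746: 365 days.
Jul 2, 1746 → Jul 2, 1747: 365 days.
Jul 2, 1747 → Jul 2, 1748: 366 days (Feb 29, 1748 is in that span).
Jul 2, 1748 → Jul 2, 1749: 365 days.
Jul 2, 1749 → Aug 2, 1749: 31 days (July has 31).
Aug 2, 1749 → Sep 2, 1749: 31 days (August has 31).
Sep 2, 1749 → Oct 2, 1749: 30 days (September has 30).
Oct 2, 1749 → Nov 2, 1749: 31 days (October has 31).
Nov 2, 1749 → Dec 2, 1749: 30 days (November has 30).
Dec 2, 1749 → Jan 2, 1750: 31 days (December has 31).
Jan 2, 1750 → Jan 14, 1750: 12 days.
Total: 7501 days.

7501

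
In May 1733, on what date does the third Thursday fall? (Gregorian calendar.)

May 21, 1733

May 1, 1733 is a Friday.
The first Thursday is therefore May 7 (6 days later).
The third Thursday is 7 + 2×7 = May 21.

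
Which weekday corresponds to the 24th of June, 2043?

Wednesday

Doomsday rule: the anchor day for the 2000s is Tuesday. For year 43: 43÷12 = 3 r 7, and 7÷4 = 1, so 3+7+1 = 11.
Tuesday + 11 ≡ Saturday — that's 2043's doomsday.
In June the doomsday date is Jun 6.
Jun 24 is 18 days after Jun 6; 18 mod 7 = 4, so Saturday + 4 = Wednesday.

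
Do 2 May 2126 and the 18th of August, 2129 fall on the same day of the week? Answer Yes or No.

From May 2, 2126 to Aug 18, 2129 is 1204 days.
1204 mod 7 = 0, so they are the same weekday.
(May 2, 2126 is a Thursday; Aug 18, 2129 is a Thursday.)

Yes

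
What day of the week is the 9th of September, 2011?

Doomsday rule: the anchor day for the 2000s is Tuesday. For year 11: 11÷12 = 0 r 11, and 11÷4 = 2, so 0+11+2 = 13.
Tuesday + 13 ≡ Monday — that's 2011's doomsday.
In September the doomsday date is Sep 5.
Sep 9 is 4 days after Sep 5; 4 mod 7 = 4, so Monday + 4 = Friday.

Friday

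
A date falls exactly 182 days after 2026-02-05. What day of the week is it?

Feb 5, 2026 is a Thursday.
182 mod 7 = 0, so 182 days after a Thursday is Thursday + 0 = Thursday.

Thursday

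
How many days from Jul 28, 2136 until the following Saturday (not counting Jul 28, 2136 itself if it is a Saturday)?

Jul 28, 2136 is a Saturday.
From Saturday to the next Saturday is 7 days.

7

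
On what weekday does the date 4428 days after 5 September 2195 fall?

Wednesday

First find the weekday of Sep 5, 2195. Doomsday rule: the anchor day for the 2100s is Sunday. For year 95: 95÷12 = 7 r 11, and 11÷4 = 2, so 7+11+2 = 20.
Sunday + 20 ≡ Saturday — that's 2195's doomsday.
In September the doomsday date is Sep 5.
Sep 5 is the doomsday itself: Saturday.
4428 mod 7 = 4, so 4428 days after a Saturday is Saturday + 4 = Wednesday.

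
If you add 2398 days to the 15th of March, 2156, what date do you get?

+365 (one year) → Mar 15, 2157 (2033 left).
+365 (one year) → Mar 15, 2158 (1668 left).
+365 (one year) → Mar 15, 2159 (1303 left).
+366 (one year; includes Feb 29, 2160) → Mar 15, 2160 (937 left).
+365 (one year) → Mar 15, 2161 (572 left).
+365 (one year) → Mar 15, 2162 (207 left).
Mar has 31 days: +17 → Apr 1, 2162 (190 left).
Apr has 30 days: +30 → May 1, 2162 (160 left).
May has 31 days: +31 → Jun 1, 2162 (129 left).
Jun has 30 days: +30 → Jul 1, 2162 (99 left).
Jul has 31 days: +31 → Aug 1, 2162 (68 left).
Aug has 31 days: +31 → Sep 1, 2162 (37 left).
Sep has 30 days: +30 → Oct 1, 2162 (7 left).
+7 → Oct 8, 2162.

October 8, 2162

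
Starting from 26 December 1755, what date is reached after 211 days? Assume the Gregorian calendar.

July 24, 1756

Dec has 31 days: +6 → Jan 1, 1756 (205 left).
Jan has 31 days: +31 → Feb 1, 1756 (174 left).
Feb has 29 days: +29 → Mar 1, 1756 (145 left).
Mar has 31 days: +31 → Apr 1, 1756 (114 left).
Apr has 30 days: +30 → May 1, 1756 (84 left).
May has 31 days: +31 → Jun 1, 1756 (53 left).
Jun has 30 days: +30 → Jul 1, 1756 (23 left).
+23 → Jul 24, 1756.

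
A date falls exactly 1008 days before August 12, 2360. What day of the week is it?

First find the weekday of Aug 12, 2360. Doomsday rule: the anchor day for the 2300s is Wednesday. For year 60: 60÷12 = 5 r 0, and 0÷4 = 0, so 5+0+0 = 5.
Wednesday + 5 ≡ Monday — that's 2360's doomsday.
In August the doomsday date is Aug 8.
Aug 12 is 4 days after Aug 8; 4 mod 7 = 4, so Monday + 4 = Friday.
1008 mod 7 = 0, so 1008 days before a Friday is Friday − 0 = Friday.

Friday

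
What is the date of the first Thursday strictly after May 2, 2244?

May 2, 2244 is a Thursday.
From Thursday to the next Thursday is 7 days.
May 2, 2244 + 7 = May 9, 2244.

May 9, 2244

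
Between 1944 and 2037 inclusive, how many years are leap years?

Multiples of 4 in [1944,2037]: 24.
Of those, multiples of 100: 1 (not leap unless ÷400).
Multiples of 400: 1.
Leap years = 24 − 1 + 1 = 24.

24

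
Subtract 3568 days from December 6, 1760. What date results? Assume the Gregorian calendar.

March 1, 1751

−366 (one year; includes Feb 29, 1760) → Dec 6, 1759 (3202 left).
−365 (one year) → Dec 6, 1758 (2837 left).
−365 (one year) → Dec 6, 1757 (2472 left).
−365 (one year) → Dec 6, 1756 (2107 left).
−366 (one year; includes Feb 29, 1756) → Dec 6, 1755 (1741 left).
−365 (one year) → Dec 6, 1754 (1376 left).
−365 (one year) → Dec 6, 1753 (1011 left).
−365 (one year) → Dec 6, 1752 (646 left).
−366 (one year; includes Feb 29, 1752) → Dec 6, 1751 (280 left).
−6 → Nov 30, 1751 (end of Nov, 30 days; 274 left).
−30 → Oct 31, 1751 (end of Oct, 31 days; 244 left).
−31 → Sep 30, 1751 (end of Sep, 30 days; 213 left).
−30 → Aug 31, 1751 (end of Aug, 31 days; 183 left).
−31 → Jul 31, 1751 (end of Jul, 31 days; 152 left).
−31 → Jun 30, 1751 (end of Jun, 30 days; 121 left).
−30 → May 31, 1751 (end of May, 31 days; 91 left).
−31 → Apr 30, 1751 (end of Apr, 30 days; 60 left).
−30 → Mar 31, 1751 (end of Mar, 31 days; 30 left).
−30 → Mar 1, 1751.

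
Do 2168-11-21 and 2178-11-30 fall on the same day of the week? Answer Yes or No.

Yes

From Nov 21, 2168 to Nov 30, 2178 is 3661 days.
3661 mod 7 = 0, so they are the same weekday.
(Nov 21, 2168 is a Monday; Nov 30, 2178 is a Monday.)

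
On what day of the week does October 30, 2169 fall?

Monday

Doomsday rule: the anchor day for the 2100s is Sunday. For year 69: 69÷12 = 5 r 9, and 9÷4 = 2, so 5+9+2 = 16.
Sunday + 16 ≡ Tuesday — that's 2169's doomsday.
In October the doomsday date is Oct 10.
Oct 30 is 20 days after Oct 10; 20 mod 7 = 6, so Tuesday + 6 = Monday.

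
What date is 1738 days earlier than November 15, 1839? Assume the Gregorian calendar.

February 11, 1835

−365 (one year) → Nov 15, 1838 (1373 left).
−365 (one year) → Nov 15, 1837 (1008 left).
−365 (one year) → Nov 15, 1836 (643 left).
−366 (one year; includes Feb 29, 1836) → Nov 15, 1835 (277 left).
−15 → Oct 31, 1835 (end of Oct, 31 days; 262 left).
−31 → Sep 30, 1835 (end of Sep, 30 days; 231 left).
−30 → Aug 31, 1835 (end of Aug, 31 days; 201 left).
−31 → Jul 31, 1835 (end of Jul, 31 days; 170 left).
−31 → Jun 30, 1835 (end of Jun, 30 days; 139 left).
−30 → May 31, 1835 (end of May, 31 days; 109 left).
−31 → Apr 30, 1835 (end of Apr, 30 days; 78 left).
−30 → Mar 31, 1835 (end of Mar, 31 days; 48 left).
−31 → Feb 28, 1835 (end of Feb, 28 days; 17 left).
−17 → Feb 11, 1835.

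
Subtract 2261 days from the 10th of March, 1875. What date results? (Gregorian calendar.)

−365 (one year) → Mar 10, 1874 (1896 left).
−365 (one year) → Mar 10, 1873 (1531 left).
−365 (one year) → Mar 10, 1872 (1166 left).
−366 (one year; includes Feb 29, 1872) → Mar 10, 1871 (800 left).
−365 (one year) → Mar 10, 1870 (435 left).
−365 (one year) → Mar 10, 1869 (70 left).
−10 → Feb 28, 1869 (end of Feb, 28 days; 60 left).
−28 → Jan 31, 1869 (end of Jan, 31 days; 32 left).
−31 → Dec 31, 1868 (end of Dec, 31 days; 1 left).
−1 → Dec 30, 1868.

December 30, 1868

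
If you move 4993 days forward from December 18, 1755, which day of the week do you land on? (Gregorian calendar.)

First find the weekday of Dec 18, 1755. Doomsday rule: the anchor day for the 1700s is Sunday. For year 55: 55÷12 = 4 r 7, and 7÷4 = 1, so 4+7+1 = 12.
Sunday + 12 ≡ Friday — that's 1755's doomsday.
In December the doomsday date is Dec 12.
Dec 18 is 6 days after Dec 12; 6 mod 7 = 6, so Friday + 6 = Thursday.
4993 mod 7 = 2, so 4993 days after a Thursday is Thursday + 2 = Saturday.

Saturday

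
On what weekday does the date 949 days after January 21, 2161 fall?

First find the weekday of Jan 21, 2161. Doomsday rule: the anchor day for the 2100s is Sunday. For year 61: 61÷12 = 5 r 1, and 1÷4 = 0, so 5+1+0 = 6.
Sunday + 6 ≡ Saturday — that's 2161's doomsday.
In January the doomsday date is Jan 3 (2161 is not a leap year).
Jan 21 is 18 days after Jan 3; 18 mod 7 = 4, so Saturday + 4 = Wednesday.
949 mod 7 = 4, so 949 days after a Wednesday is Wednesday + 4 = Sunday.

Sunday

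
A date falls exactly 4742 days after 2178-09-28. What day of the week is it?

Sep 28, 2178 is a Monday.
4742 mod 7 = 3, so 4742 days after a Monday is Monday + 3 = Thursday.

Thursday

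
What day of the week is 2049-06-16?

January 1, 2049 is a Friday.
Jan 1, 2049 → Feb 1, 2049: 31 days (January has 31).
Feb 1, 2049 → Mar 1, 2049: 28 days (February has 28).
Mar 1, 2049 → Apr 1, 2049: 31 days (March has 31).
Apr 1, 2049 → May 1, 2049: 30 days (April has 30).
May 1, 2049 → Jun 1, 2049: 31 days (May has 31).
Jun 1, 2049 → Jun 16, 2049: 15 days.
Total: 166 days.
166 mod 7 = 5, so Friday + 5 = Wednesday.

Wednesday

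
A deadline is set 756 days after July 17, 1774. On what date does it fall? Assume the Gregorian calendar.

+365 (one year) → Jul 17, 1775 (391 left).
Jul has 31 days: +15 → Aug 1, 1775 (376 left).
Aug has 31 days: +31 → Sep 1, 1775 (345 left).
Sep has 30 days: +30 → Oct 1, 1775 (315 left).
Oct has 31 days: +31 → Nov 1, 1775 (284 left).
Nov has 30 days: +30 → Dec 1, 1775 (254 left).
Dec has 31 days: +31 → Jan 1, 1776 (223 left).
Jan has 31 days: +31 → Feb 1, 1776 (192 left).
Feb has 29 days: +29 → Mar 1, 1776 (163 left).
Mar has 31 days: +31 → Apr 1, 1776 (132 left).
Apr has 30 days: +30 → May 1, 1776 (102 left).
May has 31 days: +31 → Jun 1, 1776 (71 left).
Jun has 30 days: +30 → Jul 1, 1776 (41 left).
Jul has 31 days: +31 → Aug 1, 1776 (10 left).
+10 → Aug 11, 1776.

August 11, 1776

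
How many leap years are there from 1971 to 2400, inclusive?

105

Multiples of 4 in [1971,2400]: 108.
Of those, multiples of 100: 5 (not leap unless ÷400).
Multiples of 400: 2.
Leap years = 108 − 5 + 2 = 105.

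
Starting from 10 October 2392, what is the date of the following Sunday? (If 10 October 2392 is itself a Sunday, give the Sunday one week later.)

Oct 10, 2392 is a Saturday.
From Saturday to the next Sunday is 1 day.
Oct 10, 2392 + 1 = Oct 11, 2392.

October 11, 2392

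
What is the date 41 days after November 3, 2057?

December 14, 2057

Nov has 30 days: +28 → Dec 1, 2057 (13 left).
+13 → Dec 14, 2057.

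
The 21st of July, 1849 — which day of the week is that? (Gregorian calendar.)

Doomsday rule: the anchor day for the 1800s is Friday. For year 49: 49÷12 = 4 r 1, and 1÷4 = 0, so 4+1+0 = 5.
Friday + 5 ≡ Wednesday — that's 1849's doomsday.
In July the doomsday date is Jul 11.
Jul 21 is 10 days after Jul 11; 10 mod 7 = 3, so Wednesday + 3 = Saturday.

Saturday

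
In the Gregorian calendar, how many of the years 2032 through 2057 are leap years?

Multiples of 4 in [2032,2057]: 7.
Of those, multiples of 100: 0 (not leap unless ÷400).
Multiples of 400: 0.
Leap years = 7 − 0 + 0 = 7.

7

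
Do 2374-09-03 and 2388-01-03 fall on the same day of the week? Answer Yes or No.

No

From Sep 3, 2374 to Jan 3, 2388 is 4870 days.
4870 mod 7 = 5, so they are different weekdays.
(Sep 3, 2374 is a Tuesday; Jan 3, 2388 is a Sunday.)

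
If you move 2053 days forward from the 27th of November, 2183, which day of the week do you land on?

First find the weekday of Nov 27, 2183. Doomsday rule: the anchor day for the 2100s is Sunday. For year 83: 83÷12 = 6 r 11, and 11÷4 = 2, so 6+11+2 = 19.
Sunday + 19 ≡ Friday — that's 2183's doomsday.
In November the doomsday date is Nov 7.
Nov 27 is 20 days after Nov 7; 20 mod 7 = 6, so Friday + 6 = Thursday.
2053 mod 7 = 2, so 2053 days after a Thursday is Thursday + 2 = Saturday.

Saturday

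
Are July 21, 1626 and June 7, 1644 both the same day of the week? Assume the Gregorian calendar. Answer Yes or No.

Yes

From Jul 21, 1626 to Jun 7, 1644 is 6531 days.
6531 mod 7 = 0, so they are the same weekday.
(Jul 21, 1626 is a Tuesday; Jun 7, 1644 is a Tuesday.)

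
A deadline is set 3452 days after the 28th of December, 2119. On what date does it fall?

June 10, 2129

+366 (one year; includes Feb 29, 2120) → Dec 28, 2120 (3086 left).
+365 (one year) → Dec 28, 2121 (2721 left).
+365 (one year) → Dec 28, 2122 (2356 left).
+365 (one year) → Dec 28, 2123 (1991 left).
+366 (one year; includes Feb 29, 2124) → Dec 28, 2124 (1625 left).
+365 (one year) → Dec 28, 2125 (1260 left).
+365 (one year) → Dec 28, 2126 (895 left).
+365 (one year) → Dec 28, 2127 (530 left).
+366 (one year; includes Feb 29, 2128) → Dec 28, 2128 (164 left).
Dec has 31 days: +4 → Jan 1, 2129 (160 left).
Jan has 31 days: +31 → Feb 1, 2129 (129 left).
Feb has 28 days: +28 → Mar 1, 2129 (101 left).
Mar has 31 days: +31 → Apr 1, 2129 (70 left).
Apr has 30 days: +30 → May 1, 2129 (40 left).
May has 31 days: +31 → Jun 1, 2129 (9 left).
+9 → Jun 10, 2129.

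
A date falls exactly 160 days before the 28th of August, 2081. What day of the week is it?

Friday

First find the weekday of Aug 28, 2081. Doomsday rule: the anchor day for the 2000s is Tuesday. For year 81: 81÷12 = 6 r 9, and 9÷4 = 2, so 6+9+2 = 17.
Tuesday + 17 ≡ Friday — that's 2081's doomsday.
In August the doomsday date is Aug 8.
Aug 28 is 20 days after Aug 8; 20 mod 7 = 6, so Friday + 6 = Thursday.
160 mod 7 = 6, so 160 days before a Thursday is Thursday − 6 = Friday.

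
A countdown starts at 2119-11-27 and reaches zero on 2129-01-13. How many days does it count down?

Nov 27, 2119 → Nov 27, 2120: 366 days (Feb 29, 2120 is in that span).
Nov 27, 2120 → Nov 27, 2121: 365 days.
Nov 27, 2121 → Nov 27, 2122: 365 days.
Nov 27, 2122 → Nov 27, 2123: 365 days.
Nov 27, 2123 → Nov 27, 2124: 366 days (Feb 29, 2124 is in that span).
Nov 27, 2124 → Nov 27, 2125: 365 days.
Nov 27, 2125 → Nov 27, 2126: 365 days.
Nov 27, 2126 → Nov 27, 2127: 365 days.
Nov 27, 2127 → Nov 27, 2128: 366 days (Feb 29, 2128 is in that span).
Nov 27, 2128 → Dec 27, 2128: 30 days (November has 30).
Dec 27, 2128 → Jan 13, 2129: 17 days.
Total: 3335 days.

3335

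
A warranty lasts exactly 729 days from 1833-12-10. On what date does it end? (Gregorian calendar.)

December 9, 1835

+365 (one year) → Dec 10, 1834 (364 left).
Dec has 31 days: +22 → Jan 1, 1835 (342 left).
Jan has 31 days: +31 → Feb 1, 1835 (311 left).
Feb has 28 days: +28 → Mar 1, 1835 (283 left).
Mar has 31 days: +31 → Apr 1, 1835 (252 left).
Apr has 30 days: +30 → May 1, 1835 (222 left).
May has 31 days: +31 → Jun 1, 1835 (191 left).
Jun has 30 days: +30 → Jul 1, 1835 (161 left).
Jul has 31 days: +31 → Aug 1, 1835 (130 left).
Aug has 31 days: +31 → Sep 1, 1835 (99 left).
Sep has 30 days: +30 → Oct 1, 1835 (69 left).
Oct has 31 days: +31 → Nov 1, 1835 (38 left).
Nov has 30 days: +30 → Dec 1, 1835 (8 left).
+8 → Dec 9, 1835.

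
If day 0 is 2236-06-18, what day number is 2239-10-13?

1212

Jun 18, 2236 → Jun 18, 2237: 365 days.
Jun 18, 2237 → Jun 18, 2238: 365 days.
Jun 18, 2238 → Jun 18, 2239: 365 days.
Jun 18, 2239 → Jul 18, 2239: 30 days (June has 30).
Jul 18, 2239 → Aug 18, 2239: 31 days (July has 31).
Aug 18, 2239 → Sep 18, 2239: 31 days (August has 31).
Sep 18, 2239 → Oct 13, 2239: 25 days.
Total: 1212 days.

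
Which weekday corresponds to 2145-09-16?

Thursday

January 1, 2145 is a Friday.
Jan 1, 2145 → Feb 1, 2145: 31 days (January has 31).
Feb 1, 2145 → Mar 1, 2145: 28 days (February has 28).
Mar 1, 2145 → Apr 1, 2145: 31 days (March has 31).
Apr 1, 2145 → May 1, 2145: 30 days (April has 30).
May 1, 2145 → Jun 1, 2145: 31 days (May has 31).
Jun 1, 2145 → Jul 1, 2145: 30 days (June has 30).
Jul 1, 2145 → Aug 1, 2145: 31 days (July has 31).
Aug 1, 2145 → Sep 1, 2145: 31 days (August has 31).
Sep 1, 2145 → Sep 16, 2145: 15 days.
Total: 258 days.
258 mod 7 = 6, so Friday + 6 = Thursday.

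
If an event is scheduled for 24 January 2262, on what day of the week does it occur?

Doomsday rule: the anchor day for the 2200s is Friday. For year 62: 62÷12 = 5 r 2, and 2÷4 = 0, so 5+2+0 = 7.
Friday + 7 ≡ Friday — that's 2262's doomsday.
In January the doomsday date is Jan 3 (2262 is not a leap year).
Jan 24 is 21 days after Jan 3; 21 mod 7 = 0, so Friday + 0 = Friday.

Friday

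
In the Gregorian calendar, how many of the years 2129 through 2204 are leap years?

Multiples of 4 in [2129,2204]: 19.
Of those, multiples of 100: 1 (not leap unless ÷400).
Multiples of 400: 0.
Leap years = 19 − 1 + 0 = 18.

18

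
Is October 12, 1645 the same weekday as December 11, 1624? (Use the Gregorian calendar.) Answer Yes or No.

From Dec 11, 1624 to Oct 12, 1645 is 7610 days.
7610 mod 7 = 1, so they are different weekdays.
(Dec 11, 1624 is a Wednesday; Oct 12, 1645 is a Thursday.)

No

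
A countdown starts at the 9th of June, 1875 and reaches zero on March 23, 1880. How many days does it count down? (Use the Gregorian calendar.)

1749

Jun 9, 1875 → Jun 9, 1876: 366 days (Feb 29, 1876 is in that span).
Jun 9, 1876 → Jun 9, 1877: 365 days.
Jun 9, 1877 → Jun 9, 1878: 365 days.
Jun 9, 1878 → Jun 9, 1879: 365 days.
Jun 9, 1879 → Jul 9, 1879: 30 days (June has 30).
Jul 9, 1879 → Aug 9, 1879: 31 days (July has 31).
Aug 9, 1879 → Sep 9, 1879: 31 days (August has 31).
Sep 9, 1879 → Oct 9, 1879: 30 days (September has 30).
Oct 9, 1879 → Nov 9, 1879: 31 days (October has 31).
Nov 9, 1879 → Dec 9, 1879: 30 days (November has 30).
Dec 9, 1879 → Jan 9, 1880: 31 days (December has 31).
Jan 9, 1880 → Feb 9, 1880: 31 days (January has 31).
Feb 9, 1880 → Mar 9, 1880: 29 days (February has 29).
Mar 9, 1880 → Mar 23, 1880: 14 days.
Total: 1749 days.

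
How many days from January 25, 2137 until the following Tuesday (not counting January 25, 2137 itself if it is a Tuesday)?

4

Jan 25, 2137 is a Friday.
From Friday to the next Tuesday is 4 days.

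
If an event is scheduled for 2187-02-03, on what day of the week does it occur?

Saturday

Doomsday rule: the anchor day for the 2100s is Sunday. For year 87: 87÷12 = 7 r 3, and 3÷4 = 0, so 7+3+0 = 10.
Sunday + 10 ≡ Wednesday — that's 2187's doomsday.
In February the doomsday date is Feb 28 (2187 is not a leap year).
Feb 3 is 25 days before Feb 28; 25 mod 7 = 4, so Wednesday − 4 = Saturday.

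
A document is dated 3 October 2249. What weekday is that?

Doomsday rule: the anchor day for the 2200s is Friday. For year 49: 49÷12 = 4 r 1, and 1÷4 = 0, so 4+1+0 = 5.
Friday + 5 ≡ Wednesday — that's 2249's doomsday.
In October the doomsday date is Oct 10.
Oct 3 is 7 days before Oct 10; 7 mod 7 = 0, so Wednesday − 0 = Wednesday.

Wednesday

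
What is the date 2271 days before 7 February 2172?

−365 (one year) → Feb 7, 2171 (1906 left).
−365 (one year) → Feb 7, 2170 (1541 left).
−365 (one year) → Feb 7, 2169 (1176 left).
−366 (one year; includes Feb 29, 2168) → Feb 7, 2168 (810 left).
−365 (one year) → Feb 7, 2167 (445 left).
−365 (one year) → Feb 7, 2166 (80 left).
−7 → Jan 31, 2166 (end of Jan, 31 days; 73 left).
−31 → Dec 31, 2165 (end of Dec, 31 days; 42 left).
−31 → Nov 30, 2165 (end of Nov, 30 days; 11 left).
−11 → Nov 19, 2165.

November 19, 2165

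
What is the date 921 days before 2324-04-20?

October 12, 2321

−366 (one year; includes Feb 29, 2324) → Apr 20, 2323 (555 left).
−365 (one year) → Apr 20, 2322 (190 left).
−20 → Mar 31, 2322 (end of Mar, 31 days; 170 left).
−31 → Feb 28, 2322 (end of Feb, 28 days; 139 left).
−28 → Jan 31, 2322 (end of Jan, 31 days; 111 left).
−31 → Dec 31, 2321 (end of Dec, 31 days; 80 left).
−31 → Nov 30, 2321 (end of Nov, 30 days; 49 left).
−30 → Oct 31, 2321 (end of Oct, 31 days; 19 left).
−19 → Oct 12, 2321.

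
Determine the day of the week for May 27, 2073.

Saturday

January 1, 2073 is a Sunday.
Jan 1, 2073 → Feb 1, 2073: 31 days (January has 31).
Feb 1, 2073 → Mar 1, 2073: 28 days (February has 28).
Mar 1, 2073 → Apr 1, 2073: 31 days (March has 31).
Apr 1, 2073 → May 1, 2073: 30 days (April has 30).
May 1, 2073 → May 27, 2073: 26 days.
Total: 146 days.
146 mod 7 = 6, so Sunday + 6 = Saturday.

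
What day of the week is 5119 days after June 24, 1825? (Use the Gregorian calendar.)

First find the weekday of Jun 24, 1825. Doomsday rule: the anchor day for the 1800s is Friday. For year 25: 25÷12 = 2 r 1, and 1÷4 = 0, so 2+1+0 = 3.
Friday + 3 ≡ Monday — that's 1825's doomsday.
In June the doomsday date is Jun 6.
Jun 24 is 18 days after Jun 6; 18 mod 7 = 4, so Monday + 4 = Friday.
5119 mod 7 = 2, so 5119 days after a Friday is Friday + 2 = Sunday.

Sunday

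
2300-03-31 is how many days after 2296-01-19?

1532

Jan 19, 2296 → Jan 19, 2297: 366 days (Feb 29, 2296 is in that span).
Jan 19, 2297 → Jan 19, 2298: 365 days.
Jan 19, 2298 → Jan 19, 2299: 365 days.
Jan 19, 2299 → Jan 19, 2300: 365 days.
Jan 19, 2300 → Feb 19, 2300: 31 days (January has 31).
Feb 19, 2300 → Mar 19, 2300: 28 days (February has 28).
Mar 19, 2300 → Mar 31, 2300: 12 days.
Total: 1532 days.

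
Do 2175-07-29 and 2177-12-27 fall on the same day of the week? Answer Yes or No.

Yes

From Jul 29, 2175 to Dec 27, 2177 is 882 days.
882 mod 7 = 0, so they are the same weekday.
(Jul 29, 2175 is a Saturday; Dec 27, 2177 is a Saturday.)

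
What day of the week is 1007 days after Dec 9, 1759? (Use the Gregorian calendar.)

Saturday

First find the weekday of Dec 9, 1759. Doomsday rule: the anchor day for the 1700s is Sunday. For year 59: 59÷12 = 4 r 11, and 11÷4 = 2, so 4+11+2 = 17.
Sunday + 17 ≡ Wednesday — that's 1759's doomsday.
In December the doomsday date is Dec 12.
Dec 9 is 3 days before Dec 12; 3 mod 7 = 3, so Wednesday − 3 = Sunday.
1007 mod 7 = 6, so 1007 days after a Sunday is Sunday + 6 = Saturday.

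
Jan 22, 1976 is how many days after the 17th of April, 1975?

280

Apr 17, 1975 → May 17, 1975: 30 days (April has 30).
May 17, 1975 → Jun 17, 1975: 31 days (May has 31).
Jun 17, 1975 → Jul 17, 1975: 30 days (June has 30).
Jul 17, 1975 → Aug 17, 1975: 31 days (July has 31).
Aug 17, 1975 → Sep 17, 1975: 31 days (August has 31).
Sep 17, 1975 → Oct 17, 1975: 30 days (September has 30).
Oct 17, 1975 → Nov 17, 1975: 31 days (October has 31).
Nov 17, 1975 → Dec 17, 1975: 30 days (November has 30).
Dec 17, 1975 → Jan 17, 1976: 31 days (December has 31).
Jan 17, 1976 → Jan 22, 1976: 5 days.
Total: 280 days.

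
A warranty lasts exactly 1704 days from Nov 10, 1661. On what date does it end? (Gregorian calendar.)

July 11, 1666

+365 (one year) → Nov 10, 1662 (1339 left).
+365 (one year) → Nov 10, 1663 (974 left).
+366 (one year; includes Feb 29, 1664) → Nov 10, 1664 (608 left).
+365 (one year) → Nov 10, 1665 (243 left).
Nov has 30 days: +21 → Dec 1, 1665 (222 left).
Dec has 31 days: +31 → Jan 1, 1666 (191 left).
Jan has 31 days: +31 → Feb 1, 1666 (160 left).
Feb has 28 days: +28 → Mar 1, 1666 (132 left).
Mar has 31 days: +31 → Apr 1, 1666 (101 left).
Apr has 30 days: +30 → May 1, 1666 (71 left).
May has 31 days: +31 → Jun 1, 1666 (40 left).
Jun has 30 days: +30 → Jul 1, 1666 (10 left).
+10 → Jul 11, 1666.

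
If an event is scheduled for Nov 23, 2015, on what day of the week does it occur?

Monday

Doomsday rule: the anchor day for the 2000s is Tuesday. For year 15: 15÷12 = 1 r 3, and 3÷4 = 0, so 1+3+0 = 4.
Tuesday + 4 ≡ Saturday — that's 2015's doomsday.
In November the doomsday date is Nov 7.
Nov 23 is 16 days after Nov 7; 16 mod 7 = 2, so Saturday + 2 = Monday.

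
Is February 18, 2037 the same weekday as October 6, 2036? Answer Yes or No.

No

From Oct 6, 2036 to Feb 18, 2037 is 135 days.
135 mod 7 = 2, so they are different weekdays.
(Oct 6, 2036 is a Monday; Feb 18, 2037 is a Wednesday.)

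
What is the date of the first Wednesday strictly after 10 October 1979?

October 17, 1979

Oct 10, 1979 is a Wednesday.
From Wednesday to the next Wednesday is 7 days.
Oct 10, 1979 + 7 = Oct 17, 1979.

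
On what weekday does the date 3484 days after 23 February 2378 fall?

Feb 23, 2378 is a Thursday.
3484 mod 7 = 5, so 3484 days after a Thursday is Thursday + 5 = Tuesday.

Tuesday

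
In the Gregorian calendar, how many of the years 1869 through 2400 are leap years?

Multiples of 4 in [1869,2400]: 133.
Of those, multiples of 100: 6 (not leap unless ÷400).
Multiples of 400: 2.
Leap years = 133 − 6 + 2 = 129.

129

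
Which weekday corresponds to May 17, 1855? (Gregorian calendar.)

Thursday

Doomsday rule: the anchor day for the 1800s is Friday. For year 55: 55÷12 = 4 r 7, and 7÷4 = 1, so 4+7+1 = 12.
Friday + 12 ≡ Wednesday — that's 1855's doomsday.
In May the doomsday date is May 9.
May 17 is 8 days after May 9; 8 mod 7 = 1, so Wednesday + 1 = Thursday.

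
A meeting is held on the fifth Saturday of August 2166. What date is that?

August 1, 2166 is a Friday.
The first Saturday is therefore August 2 (1 days later).
The fifth Saturday is 2 + 4×7 = August 30.

August 30, 2166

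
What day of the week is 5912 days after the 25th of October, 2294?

Monday

First find the weekday of Oct 25, 2294. Doomsday rule: the anchor day for the 2200s is Friday. For year 94: 94÷12 = 7 r 10, and 10÷4 = 2, so 7+10+2 = 19.
Friday + 19 ≡ Wednesday — that's 2294's doomsday.
In October the doomsday date is Oct 10.
Oct 25 is 15 days after Oct 10; 15 mod 7 = 1, so Wednesday + 1 = Thursday.
5912 mod 7 = 4, so 5912 days after a Thursday is Thursday + 4 = Monday.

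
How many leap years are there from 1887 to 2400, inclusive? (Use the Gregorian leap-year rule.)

125

Multiples of 4 in [1887,2400]: 129.
Of those, multiples of 100: 6 (not leap unless ÷400).
Multiples of 400: 2.
Leap years = 129 − 6 + 2 = 125.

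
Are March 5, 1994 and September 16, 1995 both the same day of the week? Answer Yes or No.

Yes

From Mar 5, 1994 to Sep 16, 1995 is 560 days.
560 mod 7 = 0, so they are the same weekday.
(Mar 5, 1994 is a Saturday; Sep 16, 1995 is a Saturday.)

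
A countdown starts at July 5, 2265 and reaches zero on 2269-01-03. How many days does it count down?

1278

Jul 5, 2265 → Jul 5, 2266: 365 days.
Jul 5, 2266 → Jul 5, 2267: 365 days.
Jul 5, 2267 → Jul 5, 2268: 366 days (Feb 29, 2268 is in that span).
Jul 5, 2268 → Aug 5, 2268: 31 days (July has 31).
Aug 5, 2268 → Sep 5, 2268: 31 days (August has 31).
Sep 5, 2268 → Oct 5, 2268: 30 days (September has 30).
Oct 5, 2268 → Nov 5, 2268: 31 days (October has 31).
Nov 5, 2268 → Dec 5, 2268: 30 days (November has 30).
Dec 5, 2268 → Jan 3, 2269: 29 days.
Total: 1278 days.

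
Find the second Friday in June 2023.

June 9, 2023

June 1, 2023 is a Thursday.
The first Friday is therefore June 2 (1 days later).
The second Friday is 2 + 1×7 = June 9.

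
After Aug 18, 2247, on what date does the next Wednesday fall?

August 25, 2247

Aug 18, 2247 is a Wednesday.
From Wednesday to the next Wednesday is 7 days.
Aug 18, 2247 + 7 = Aug 25, 2247.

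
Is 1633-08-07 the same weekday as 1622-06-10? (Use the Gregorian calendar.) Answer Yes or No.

No

From Jun 10, 1622 to Aug 7, 1633 is 4076 days.
4076 mod 7 = 2, so they are different weekdays.
(Jun 10, 1622 is a Friday; Aug 7, 1633 is a Sunday.)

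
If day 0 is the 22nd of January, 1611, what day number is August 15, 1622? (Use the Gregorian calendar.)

Jan 22, 1611 → Jan 22, 1612: 365 days.
Jan 22, 1612 → Jan 22, 1613: 366 days (Feb 29, 1612 is in that span).
Jan 22, 1613 → Jan 22, 1614: 365 days.
Jan 22, 1614 → Jan 22, 1615: 365 days.
Jan 22, 1615 → Jan 22, 1616: 365 days.
Jan 22, 1616 → Jan 22, 1617: 366 days (Feb 29, 1616 is in that span).
Jan 22, 1617 → Jan 22, 1618: 365 days.
Jan 22, 1618 → Jan 22, 1619: 365 days.
Jan 22, 1619 → Jan 22, 1620: 365 days.
Jan 22, 1620 → Jan 22, 1621: 366 days (Feb 29, 1620 is in that span).
Jan 22, 1621 → Jan 22, 1622: 365 days.
Jan 22, 1622 → Feb 22, 1622: 31 days (January has 31).
Feb 22, 1622 → Mar 22, 1622: 28 days (February has 28).
Mar 22, 1622 → Apr 22, 1622: 31 days (March has 31).
Apr 22, 1622 → May 22, 1622: 30 days (April has 30).
May 22, 1622 → Jun 22, 1622: 31 days (May has 31).
Jun 22, 1622 → Jul 22, 1622: 30 days (June has 30).
Jul 22, 1622 → Aug 15, 1622: 24 days.
Total: 4223 days.

4223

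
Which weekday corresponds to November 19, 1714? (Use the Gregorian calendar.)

Monday

Doomsday rule: the anchor day for the 1700s is Sunday. For year 14: 14÷12 = 1 r 2, and 2÷4 = 0, so 1+2+0 = 3.
Sunday + 3 ≡ Wednesday — that's 1714's doomsday.
In November the doomsday date is Nov 7.
Nov 19 is 12 days after Nov 7; 12 mod 7 = 5, so Wednesday + 5 = Monday.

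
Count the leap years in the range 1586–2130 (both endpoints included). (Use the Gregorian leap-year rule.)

Multiples of 4 in [1586,2130]: 136.
Of those, multiples of 100: 6 (not leap unless ÷400).
Multiples of 400: 2.
Leap years = 136 − 6 + 2 = 132.

132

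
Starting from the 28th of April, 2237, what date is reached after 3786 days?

+365 (one year) → Apr 28, 2238 (3421 left).
+365 (one year) → Apr 28, 2239 (3056 left).
+366 (one year; includes Feb 29, 2240) → Apr 28, 2240 (2690 left).
+365 (one year) → Apr 28, 2241 (2325 left).
+365 (one year) → Apr 28, 2242 (1960 left).
+365 (one year) → Apr 28, 2243 (1595 left).
+366 (one year; includes Feb 29, 2244) → Apr 28, 2244 (1229 left).
+365 (one year) → Apr 28, 2245 (864 left).
+365 (one year) → Apr 28, 2246 (499 left).
+365 (one year) → Apr 28, 2247 (134 left).
Apr has 30 days: +3 → May 1, 2247 (131 left).
May has 31 days: +31 → Jun 1, 2247 (100 left).
Jun has 30 days: +30 → Jul 1, 2247 (70 left).
Jul has 31 days: +31 → Aug 1, 2247 (39 left).
Aug has 31 days: +31 → Sep 1, 2247 (8 left).
+8 → Sep 9, 2247.

September 9, 2247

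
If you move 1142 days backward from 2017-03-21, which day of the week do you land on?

First find the weekday of Mar 21, 2017. Doomsday rule: the anchor day for the 2000s is Tuesday. For year 17: 17÷12 = 1 r 5, and 5÷4 = 1, so 1+5+1 = 7.
Tuesday + 7 ≡ Tuesday — that's 2017's doomsday.
In March the doomsday date is Mar 14.
Mar 21 is 7 days after Mar 14; 7 mod 7 = 0, so Tuesday + 0 = Tuesday.
1142 mod 7 = 1, so 1142 days before a Tuesday is Tuesday − 1 = Monday.

Monday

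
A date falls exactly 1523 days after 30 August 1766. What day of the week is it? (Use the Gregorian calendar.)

Aug 30, 1766 is a Saturday.
1523 mod 7 = 4, so 1523 days after a Saturday is Saturday + 4 = Wednesday.

Wednesday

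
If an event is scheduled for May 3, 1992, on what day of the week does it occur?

Sunday

January 1, 1992 is a Wednesday.
Jan 1, 1992 → Feb 1, 1992: 31 days (January has 31).
Feb 1, 1992 → Mar 1, 1992: 29 days (February has 29).
Mar 1, 1992 → Apr 1, 1992: 31 days (March has 31).
Apr 1, 1992 → May 1, 1992: 30 days (April has 30).
May 1, 1992 → May 3, 1992: 2 days.
Total: 123 days.
123 mod 7 = 4, so Wednesday + 4 = Sunday.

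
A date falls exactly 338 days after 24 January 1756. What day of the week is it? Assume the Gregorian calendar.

First find the weekday of Jan 24, 1756. Doomsday rule: the anchor day for the 1700s is Sunday. For year 56: 56÷12 = 4 r 8, and 8÷4 = 2, so 4+8+2 = 14.
Sunday + 14 ≡ Sunday — that's 1756's doomsday.
In January the doomsday date is Jan 4 (1756 is a leap year (divisible by 4)).
Jan 24 is 20 days after Jan 4; 20 mod 7 = 6, so Sunday + 6 = Saturday.
338 mod 7 = 2, so 338 days after a Saturday is Saturday + 2 = Monday.

Monday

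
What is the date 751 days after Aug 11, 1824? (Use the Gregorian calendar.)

+365 (one year) → Aug 11, 1825 (386 left).
Aug has 31 days: +21 → Sep 1, 1825 (365 left).
Sep has 30 days: +30 → Oct 1, 1825 (335 left).
Oct has 31 days: +31 → Nov 1, 1825 (304 left).
Nov has 30 days: +30 → Dec 1, 1825 (274 left).
Dec has 31 days: +31 → Jan 1, 1826 (243 left).
Jan has 31 days: +31 → Feb 1, 1826 (212 left).
Feb has 28 days: +28 → Mar 1, 1826 (184 left).
Mar has 31 days: +31 → Apr 1, 1826 (153 left).
Apr has 30 days: +30 → May 1, 1826 (123 left).
May has 31 days: +31 → Jun 1, 1826 (92 left).
Jun has 30 days: +30 → Jul 1, 1826 (62 left).
Jul has 31 days: +31 → Aug 1, 1826 (31 left).
Aug has 31 days: +31 → Sep 1, 1826 (0 left).

September 1, 1826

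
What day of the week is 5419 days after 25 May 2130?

Friday

First find the weekday of May 25, 2130. Doomsday rule: the anchor day for the 2100s is Sunday. For year 30: 30÷12 = 2 r 6, and 6÷4 = 1, so 2+6+1 = 9.
Sunday + 9 ≡ Tuesday — that's 2130's doomsday.
In May the doomsday date is May 9.
May 25 is 16 days after May 9; 16 mod 7 = 2, so Tuesday + 2 = Thursday.
5419 mod 7 = 1, so 5419 days after a Thursday is Thursday + 1 = Friday.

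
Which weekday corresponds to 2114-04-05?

Thursday

Doomsday rule: the anchor day for the 2100s is Sunday. For year 14: 14÷12 = 1 r 2, and 2÷4 = 0, so 1+2+0 = 3.
Sunday + 3 ≡ Wednesday — that's 2114's doomsday.
In April the doomsday date is Apr 4.
Apr 5 is 1 day after Apr 4; 1 mod 7 = 1, so Wednesday + 1 = Thursday.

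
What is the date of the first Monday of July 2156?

July 1, 2156 is a Thursday.
The first Monday is therefore July 5 (4 days later).

July 5, 2156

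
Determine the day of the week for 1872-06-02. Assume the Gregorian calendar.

Doomsday rule: the anchor day for the 1800s is Friday. For year 72: 72÷12 = 6 r 0, and 0÷4 = 0, so 6+0+0 = 6.
Friday + 6 ≡ Thursday — that's 1872's doomsday.
In June the doomsday date is Jun 6.
Jun 2 is 4 days before Jun 6; 4 mod 7 = 4, so Thursday − 4 = Sunday.

Sunday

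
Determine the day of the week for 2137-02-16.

Saturday

Doomsday rule: the anchor day for the 2100s is Sunday. For year 37: 37÷12 = 3 r 1, and 1÷4 = 0, so 3+1+0 = 4.
Sunday + 4 ≡ Thursday — that's 2137's doomsday.
In February the doomsday date is Feb 28 (2137 is not a leap year).
Feb 16 is 12 days before Feb 28; 12 mod 7 = 5, so Thursday − 5 = Saturday.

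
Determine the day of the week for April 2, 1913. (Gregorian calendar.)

Doomsday rule: the anchor day for the 1900s is Wednesday. For year 13: 13÷12 = 1 r 1, and 1÷4 = 0, so 1+1+0 = 2.
Wednesday + 2 ≡ Friday — that's 1913's doomsday.
In April the doomsday date is Apr 4.
Apr 2 is 2 days before Apr 4; 2 mod 7 = 2, so Friday − 2 = Wednesday.

Wednesday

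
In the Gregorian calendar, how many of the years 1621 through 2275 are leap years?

158

Multiples of 4 in [1621,2275]: 163.
Of those, multiples of 100: 6 (not leap unless ÷400).
Multiples of 400: 1.
Leap years = 163 − 6 + 1 = 158.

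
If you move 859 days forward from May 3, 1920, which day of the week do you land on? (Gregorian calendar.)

First find the weekday of May 3, 1920. Doomsday rule: the anchor day for the 1900s is Wednesday. For year 20: 20÷12 = 1 r 8, and 8÷4 = 2, so 1+8+2 = 11.
Wednesday + 11 ≡ Sunday — that's 1920's doomsday.
In May the doomsday date is May 9.
May 3 is 6 days before May 9; 6 mod 7 = 6, so Sunday − 6 = Monday.
859 mod 7 = 5, so 859 days after a Monday is Monday + 5 = Saturday.

Saturday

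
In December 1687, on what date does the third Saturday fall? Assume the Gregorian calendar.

December 1, 1687 is a Monday.
The first Saturday is therefore December 6 (5 days later).
The third Saturday is 6 + 2×7 = December 20.

December 20, 1687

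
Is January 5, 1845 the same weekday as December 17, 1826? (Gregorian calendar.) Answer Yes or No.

From Dec 17, 1826 to Jan 5, 1845 is 6594 days.
6594 mod 7 = 0, so they are the same weekday.
(Dec 17, 1826 is a Sunday; Jan 5, 1845 is a Sunday.)

Yes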